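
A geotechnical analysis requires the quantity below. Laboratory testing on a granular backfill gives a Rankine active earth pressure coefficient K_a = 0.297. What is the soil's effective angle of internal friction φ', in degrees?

K_a = tan²(45° − φ/2) ⇒ 45° − φ/2 = arctan(√0.297) = 28.59°.
φ = 2(45° − 28.59°) = 32.82°.

32.8°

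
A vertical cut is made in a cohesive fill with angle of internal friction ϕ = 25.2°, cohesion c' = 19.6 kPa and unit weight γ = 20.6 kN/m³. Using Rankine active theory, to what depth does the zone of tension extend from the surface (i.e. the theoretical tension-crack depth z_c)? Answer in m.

3.00 m

K_a = tan²(45° − 25.2°/2) = 0.4027; √K_a = 0.6346.
The active pressure is zero where K_a γ z = 2c√K_a, so z_c = 2c/(γ√K_a) = 2×19.6/(20.6×0.6346) = 2.999 m.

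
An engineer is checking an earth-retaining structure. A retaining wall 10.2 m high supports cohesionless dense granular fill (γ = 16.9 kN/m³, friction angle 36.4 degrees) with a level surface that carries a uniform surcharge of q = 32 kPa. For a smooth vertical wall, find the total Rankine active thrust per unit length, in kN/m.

308 kN/m

K_a = tan²(45° − φ/2) = 0.2552.
Soil triangle: ½ K_a γ H² = 0.5×0.2552×16.9×10.2² = 224.3 kN/m.
Surcharge rectangle: K_a q H = 0.2552×32×10.2 = 83.29 kN/m.
Total = 224.3 + 83.29 = 307.6 kN/m.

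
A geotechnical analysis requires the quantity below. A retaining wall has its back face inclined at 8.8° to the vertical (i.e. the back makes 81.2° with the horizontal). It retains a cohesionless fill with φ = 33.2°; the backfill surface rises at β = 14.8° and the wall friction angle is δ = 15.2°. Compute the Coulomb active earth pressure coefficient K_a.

0.408

K_a = sin²(α+φ) / [sin²α · sin(α−δ) · (1 + √{sin(φ+δ)sin(φ−β) / (sin(α−δ)sin(α+β))})²].
With α = 81.2°, φ = 33.2°, δ = 15.2°, β = 14.8°: K_a = 0.4079.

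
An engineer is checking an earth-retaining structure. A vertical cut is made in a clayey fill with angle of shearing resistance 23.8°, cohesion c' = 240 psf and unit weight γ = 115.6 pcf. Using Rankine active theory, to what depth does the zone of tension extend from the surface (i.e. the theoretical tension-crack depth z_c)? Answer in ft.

6.37 ft

K_a = tan²(45° − 23.8°/2) = 0.4250; √K_a = 0.6519.
The active pressure is zero where K_a γ z = 2c√K_a, so z_c = 2c/(γ√K_a) = 2×240/(115.6×0.6519) = 6.370 ft.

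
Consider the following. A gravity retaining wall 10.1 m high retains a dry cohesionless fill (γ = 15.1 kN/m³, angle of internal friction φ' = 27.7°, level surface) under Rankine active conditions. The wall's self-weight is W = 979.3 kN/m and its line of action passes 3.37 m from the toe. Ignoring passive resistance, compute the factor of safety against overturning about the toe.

K_a = tan²(45° − 27.7°/2) = 0.3653.
P_a = ½K_aγH² = 0.5×0.3653×15.1×10.1² = 281.4 kN/m, acting at H/3 = 3.367 m above the base.
Overturning moment M_o = P_a × H/3 = 281.4 × 3.367 = 947.3.
Resisting moment M_r = W × 3.37 = 979.3 × 3.37 = 3300.
FS_overturning = M_r/M_o = 3300/947.3 = 3.484.

3.48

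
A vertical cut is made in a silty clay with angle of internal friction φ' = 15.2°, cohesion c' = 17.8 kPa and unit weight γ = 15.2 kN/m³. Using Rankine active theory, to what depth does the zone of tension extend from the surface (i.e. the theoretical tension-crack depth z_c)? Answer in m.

K_a = tan²(45° − 15.2°/2) = 0.5845; √K_a = 0.7646.
The active pressure is zero where K_a γ z = 2c√K_a, so z_c = 2c/(γ√K_a) = 2×17.8/(15.2×0.7646) = 3.063 m.

3.06 m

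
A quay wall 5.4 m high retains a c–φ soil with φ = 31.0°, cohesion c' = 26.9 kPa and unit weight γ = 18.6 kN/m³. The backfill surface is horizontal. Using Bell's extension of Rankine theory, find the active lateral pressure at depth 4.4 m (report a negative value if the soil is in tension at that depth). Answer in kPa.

-4.24 kPa

K_a = (1 − sin φ)/(1 + sin φ) = 0.3201.
σ_a = K_a γ z − 2c√K_a = 0.3201×18.6×4.4 − 2×26.9×0.5658 = -4.242 kPa.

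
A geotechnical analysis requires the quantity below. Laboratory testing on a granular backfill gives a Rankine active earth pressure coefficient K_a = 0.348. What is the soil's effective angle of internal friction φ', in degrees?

28.9°

K_a = tan²(45° − φ/2) ⇒ 45° − φ/2 = arctan(√0.348) = 30.54°.
φ = 2(45° − 30.54°) = 28.93°.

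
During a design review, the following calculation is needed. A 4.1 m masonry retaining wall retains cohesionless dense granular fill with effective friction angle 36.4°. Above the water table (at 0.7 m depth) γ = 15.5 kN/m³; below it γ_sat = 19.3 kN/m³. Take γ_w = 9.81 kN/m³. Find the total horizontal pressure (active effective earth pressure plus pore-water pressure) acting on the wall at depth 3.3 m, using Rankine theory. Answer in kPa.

34.6 kPa

K_a = (1 − sin φ)/(1 + sin φ) = 0.2552.
γ' = 19.3 − 9.81 = 9.490 kN/m³.
Effective vertical stress at 3.3 m: σ'_v = 15.5×0.7 + 9.490×2.60 = 35.52 kPa.
σ'_h = K_a σ'_v = 0.2552 × 35.52 = 9.064 kPa; u = γ_w × 2.60 = 25.51 kPa.
Total σ_h = 9.064 + 25.51 = 34.57 kPa.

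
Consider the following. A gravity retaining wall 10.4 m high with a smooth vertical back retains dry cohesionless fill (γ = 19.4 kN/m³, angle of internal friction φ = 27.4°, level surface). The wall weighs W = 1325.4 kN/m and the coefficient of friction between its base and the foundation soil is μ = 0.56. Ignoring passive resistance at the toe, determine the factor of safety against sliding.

1.91

K_a = tan²(45° − 27.4°/2) = 0.3697.
P_a = ½K_aγH² = 0.5×0.3697×19.4×10.4² = 387.8 kN/m, acting at H/3 = 3.467 m above the base.
FS_sliding = μW / P_a = 0.56×1325.4 / 387.8 = 1.914.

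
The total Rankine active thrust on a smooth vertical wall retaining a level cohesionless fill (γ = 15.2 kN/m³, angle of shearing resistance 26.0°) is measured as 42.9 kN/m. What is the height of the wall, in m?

K_a = 0.3905. P_a = ½ K_a γ H² ⇒ H = √(2P_a/(K_a γ)).
H = √(2×42.9/(0.3905×15.2)) = 3.802 m.

3.80 m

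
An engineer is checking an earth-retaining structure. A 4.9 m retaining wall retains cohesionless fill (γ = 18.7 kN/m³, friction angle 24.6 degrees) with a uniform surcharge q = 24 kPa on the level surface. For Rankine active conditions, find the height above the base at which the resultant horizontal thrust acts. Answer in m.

1.91 m

K_a = 0.4121.
Triangular part P₁ = ½K_aγH² = 92.52 at H/3 = 1.633 m; rectangular part P₂ = K_a q H = 48.47 at H/2 = 2.450 m.
ȳ = (P₁·1.633 + P₂·2.450)/(P₁+P₂) = 1.914 m.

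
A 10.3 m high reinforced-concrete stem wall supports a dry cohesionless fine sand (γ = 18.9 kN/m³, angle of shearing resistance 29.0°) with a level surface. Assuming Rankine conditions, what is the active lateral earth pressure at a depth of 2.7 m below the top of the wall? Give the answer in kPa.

17.7 kPa

K_a = (1 − sin φ)/(1 + sin φ) = 0.3470.
σ_h = K_a γ z = 0.3470 × 18.9 × 2.7 = 17.71 kPa.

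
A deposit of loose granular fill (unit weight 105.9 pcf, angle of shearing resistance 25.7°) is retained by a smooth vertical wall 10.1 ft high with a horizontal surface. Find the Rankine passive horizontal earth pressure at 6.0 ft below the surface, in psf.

K_p = (1 + sin φ)/(1 − sin φ) = 2.531.
σ_h = K_p γ z = 2.531 × 105.9 × 6.0 = 1608 psf.

1610 psf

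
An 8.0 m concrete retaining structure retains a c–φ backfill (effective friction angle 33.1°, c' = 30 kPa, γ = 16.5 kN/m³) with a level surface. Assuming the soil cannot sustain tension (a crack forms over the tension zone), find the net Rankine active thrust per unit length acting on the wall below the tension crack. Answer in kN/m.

K_a = 0.2936; √K_a = 0.5418.
Tension-crack depth z_c = 2c/(γ√K_a) = 2×30/(16.5×0.5418) = 6.711 m.
σ_a at base = K_a γ H − 2c√K_a = 0.2936×16.5×8.0 − 2×30×0.5418 = 6.242 kPa.
P_a = ½ × 6.242 × (H − z_c) = 0.5×6.242×1.289 = 4.022 kN/m.

4.02 kN/m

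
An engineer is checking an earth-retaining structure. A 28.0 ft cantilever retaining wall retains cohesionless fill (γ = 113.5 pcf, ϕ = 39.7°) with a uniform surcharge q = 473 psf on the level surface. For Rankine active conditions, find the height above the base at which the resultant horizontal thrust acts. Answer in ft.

K_a = 0.2204.
Triangular part P₁ = ½K_aγH² = 9807 at H/3 = 9.333 ft; rectangular part P₂ = K_a q H = 2919 at H/2 = 14.00 ft.
ȳ = (P₁·9.333 + P₂·14.00)/(P₁+P₂) = 10.40 ft.

10.4 ft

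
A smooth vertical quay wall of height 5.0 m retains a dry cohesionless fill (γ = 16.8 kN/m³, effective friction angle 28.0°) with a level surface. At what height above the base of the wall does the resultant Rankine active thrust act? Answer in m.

K_a = 0.3610.
The pressure distribution is triangular, so the resultant acts at H/3 above the base = 5.0/3 = 1.667 m.

1.67 m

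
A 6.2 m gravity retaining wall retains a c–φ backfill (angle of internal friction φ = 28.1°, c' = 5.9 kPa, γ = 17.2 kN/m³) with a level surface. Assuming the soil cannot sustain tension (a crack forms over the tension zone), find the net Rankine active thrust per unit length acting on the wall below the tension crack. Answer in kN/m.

K_a = 0.3596; √K_a = 0.5997.
Tension-crack depth z_c = 2c/(γ√K_a) = 2×5.9/(17.2×0.5997) = 1.144 m.
σ_a at base = K_a γ H − 2c√K_a = 0.3596×17.2×6.2 − 2×5.9×0.5997 = 31.27 kPa.
P_a = ½ × 31.27 × (H − z_c) = 0.5×31.27×5.056 = 79.06 kN/m.

79.1 kN/m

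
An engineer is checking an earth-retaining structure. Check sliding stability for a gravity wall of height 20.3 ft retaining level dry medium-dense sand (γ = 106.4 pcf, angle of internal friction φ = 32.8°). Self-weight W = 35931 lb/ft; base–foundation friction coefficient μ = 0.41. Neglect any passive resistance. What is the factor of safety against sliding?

2.26

K_a = tan²(45° − 32.8°/2) = 0.2973.
P_a = ½K_aγH² = 0.5×0.2973×106.4×20.3² = 6517 lb/ft, acting at H/3 = 6.767 ft above the base.
FS_sliding = μW / P_a = 0.41×35931 / 6517 = 2.261.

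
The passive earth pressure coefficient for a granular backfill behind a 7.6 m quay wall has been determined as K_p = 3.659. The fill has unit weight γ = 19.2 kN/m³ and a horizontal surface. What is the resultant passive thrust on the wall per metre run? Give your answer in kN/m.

2030 kN/m

P = ½ K_p γ H² = 0.5 × 3.659 × 19.2 × 7.6² = 2029 kN/m.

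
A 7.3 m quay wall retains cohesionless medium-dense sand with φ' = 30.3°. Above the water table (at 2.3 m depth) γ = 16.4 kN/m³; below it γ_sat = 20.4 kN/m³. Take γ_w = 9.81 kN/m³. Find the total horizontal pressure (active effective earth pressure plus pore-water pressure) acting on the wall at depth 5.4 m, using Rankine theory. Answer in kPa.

K_a = (1 − sin φ)/(1 + sin φ) = 0.3293.
γ' = 20.4 − 9.81 = 10.59 kN/m³.
Effective vertical stress at 5.4 m: σ'_v = 16.4×2.3 + 10.59×3.10 = 70.55 kPa.
σ'_h = K_a σ'_v = 0.3293 × 70.55 = 23.23 kPa; u = γ_w × 3.10 = 30.41 kPa.
Total σ_h = 23.23 + 30.41 = 53.64 kPa.

53.6 kPa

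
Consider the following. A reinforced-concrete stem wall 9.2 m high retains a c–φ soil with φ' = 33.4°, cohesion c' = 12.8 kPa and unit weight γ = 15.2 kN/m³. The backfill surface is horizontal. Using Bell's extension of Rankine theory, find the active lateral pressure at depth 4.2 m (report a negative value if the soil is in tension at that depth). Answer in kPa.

4.72 kPa

K_a = (1 − sin φ)/(1 + sin φ) = 0.2899.
σ_a = K_a γ z − 2c√K_a = 0.2899×15.2×4.2 − 2×12.8×0.5384 = 4.724 kPa.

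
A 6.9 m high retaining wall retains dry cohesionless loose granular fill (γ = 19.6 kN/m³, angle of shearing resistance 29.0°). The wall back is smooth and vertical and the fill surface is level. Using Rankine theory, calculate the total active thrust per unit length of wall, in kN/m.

K_a = tan²(45° − φ/2) = 0.3470.
P_a = ½ K_a γ H² = 0.5 × 0.3470 × 19.6 × 6.9² = 161.9 kN/m.

162 kN/m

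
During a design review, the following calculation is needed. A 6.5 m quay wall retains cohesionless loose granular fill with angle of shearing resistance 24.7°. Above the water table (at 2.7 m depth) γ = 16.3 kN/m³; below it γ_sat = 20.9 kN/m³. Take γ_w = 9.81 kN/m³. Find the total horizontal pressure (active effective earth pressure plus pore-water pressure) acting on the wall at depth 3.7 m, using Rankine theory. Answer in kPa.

32.4 kPa

K_a = (1 − sin φ)/(1 + sin φ) = 0.4106.
γ' = 20.9 − 9.81 = 11.09 kN/m³.
Effective vertical stress at 3.7 m: σ'_v = 16.3×2.7 + 11.09×1.00 = 55.10 kPa.
σ'_h = K_a σ'_v = 0.4106 × 55.10 = 22.62 kPa; u = γ_w × 1.00 = 9.810 kPa.
Total σ_h = 22.62 + 9.810 = 32.43 kPa.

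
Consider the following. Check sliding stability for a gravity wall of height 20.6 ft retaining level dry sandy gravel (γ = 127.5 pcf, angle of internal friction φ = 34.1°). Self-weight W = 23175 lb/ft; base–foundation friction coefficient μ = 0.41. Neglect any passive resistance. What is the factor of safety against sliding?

1.25

K_a = tan²(45° − 34.1°/2) = 0.2815.
P_a = ½K_aγH² = 0.5×0.2815×127.5×20.6² = 7616 lb/ft, acting at H/3 = 6.867 ft above the base.
FS_sliding = μW / P_a = 0.41×23175 / 7616 = 1.248.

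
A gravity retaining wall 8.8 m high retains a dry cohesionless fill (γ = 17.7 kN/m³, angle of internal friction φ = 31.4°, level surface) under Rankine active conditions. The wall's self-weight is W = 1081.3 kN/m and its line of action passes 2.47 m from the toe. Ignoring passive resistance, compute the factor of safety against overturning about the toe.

4.22

K_a = tan²(45° − 31.4°/2) = 0.3149.
P_a = ½K_aγH² = 0.5×0.3149×17.7×8.8² = 215.8 kN/m, acting at H/3 = 2.933 m above the base.
Overturning moment M_o = P_a × H/3 = 215.8 × 2.933 = 633.1.
Resisting moment M_r = W × 2.47 = 1081.3 × 2.47 = 2671.
FS_overturning = M_r/M_o = 2671/633.1 = 4.219.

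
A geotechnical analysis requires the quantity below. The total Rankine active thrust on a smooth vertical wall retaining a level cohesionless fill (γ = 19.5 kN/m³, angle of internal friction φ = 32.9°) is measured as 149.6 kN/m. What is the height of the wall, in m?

K_a = 0.2960. P_a = ½ K_a γ H² ⇒ H = √(2P_a/(K_a γ)).
H = √(2×149.6/(0.2960×19.5)) = 7.199 m.

7.20 m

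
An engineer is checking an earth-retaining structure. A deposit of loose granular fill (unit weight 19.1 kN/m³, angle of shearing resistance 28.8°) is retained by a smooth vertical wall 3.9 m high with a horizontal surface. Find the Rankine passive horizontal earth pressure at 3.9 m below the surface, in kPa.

213 kPa

K_p = (1 + sin φ)/(1 − sin φ) = 2.859.
σ_h = K_p γ z = 2.859 × 19.1 × 3.9 = 213.0 kPa.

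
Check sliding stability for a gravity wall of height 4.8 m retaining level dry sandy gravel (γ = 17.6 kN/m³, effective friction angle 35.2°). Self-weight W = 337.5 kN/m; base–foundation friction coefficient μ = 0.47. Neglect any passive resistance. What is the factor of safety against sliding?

K_a = tan²(45° − 35.2°/2) = 0.2687.
P_a = ½K_aγH² = 0.5×0.2687×17.6×4.8² = 54.48 kN/m, acting at H/3 = 1.600 m above the base.
FS_sliding = μW / P_a = 0.47×337.5 / 54.48 = 2.912.

2.91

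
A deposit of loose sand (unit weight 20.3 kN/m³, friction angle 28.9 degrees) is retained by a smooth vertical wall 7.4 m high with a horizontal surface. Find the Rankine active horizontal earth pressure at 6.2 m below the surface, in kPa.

43.8 kPa

K_a = (1 − sin φ)/(1 + sin φ) = 0.3484.
σ_h = K_a γ z = 0.3484 × 20.3 × 6.2 = 43.84 kPa.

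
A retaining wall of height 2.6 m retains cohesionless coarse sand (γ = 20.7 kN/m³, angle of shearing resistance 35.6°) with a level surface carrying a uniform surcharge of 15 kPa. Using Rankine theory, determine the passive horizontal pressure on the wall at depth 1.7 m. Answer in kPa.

190 kPa

K_p = (1 + sin φ)/(1 − sin φ) = 3.786.
σ_v = γz + q = 20.7 × 1.7 + 15 = 50.19 kPa.
σ_h = K_p σ_v = 3.786 × 50.19 = 190.0 kPa.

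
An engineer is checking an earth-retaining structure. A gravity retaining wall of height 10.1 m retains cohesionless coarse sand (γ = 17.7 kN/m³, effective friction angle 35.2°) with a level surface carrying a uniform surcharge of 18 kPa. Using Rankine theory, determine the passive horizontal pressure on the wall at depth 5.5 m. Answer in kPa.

K_p = (1 + sin φ)/(1 − sin φ) = 3.722.
σ_v = γz + q = 17.7 × 5.5 + 18 = 115.3 kPa.
σ_h = K_p σ_v = 3.722 × 115.3 = 429.3 kPa.

429 kPa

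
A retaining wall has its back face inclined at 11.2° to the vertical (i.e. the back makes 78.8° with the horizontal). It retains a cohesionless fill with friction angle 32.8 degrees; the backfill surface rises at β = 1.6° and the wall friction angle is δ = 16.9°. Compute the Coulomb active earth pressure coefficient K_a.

K_a = sin²(α+φ) / [sin²α · sin(α−δ) · (1 + √{sin(φ+δ)sin(φ−β) / (sin(α−δ)sin(α+β))})²].
With α = 78.8°, φ = 32.8°, δ = 16.9°, β = 1.6°: K_a = 0.3634.

0.363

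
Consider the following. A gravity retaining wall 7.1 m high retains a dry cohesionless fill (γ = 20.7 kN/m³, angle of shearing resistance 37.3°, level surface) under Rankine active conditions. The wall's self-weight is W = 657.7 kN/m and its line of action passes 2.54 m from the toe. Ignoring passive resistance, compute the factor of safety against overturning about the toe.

K_a = tan²(45° − 37.3°/2) = 0.2453.
P_a = ½K_aγH² = 0.5×0.2453×20.7×7.1² = 128.0 kN/m, acting at H/3 = 2.367 m above the base.
Overturning moment M_o = P_a × H/3 = 128.0 × 2.367 = 302.9.
Resisting moment M_r = W × 2.54 = 657.7 × 2.54 = 1671.
FS_overturning = M_r/M_o = 1671/302.9 = 5.514.

5.51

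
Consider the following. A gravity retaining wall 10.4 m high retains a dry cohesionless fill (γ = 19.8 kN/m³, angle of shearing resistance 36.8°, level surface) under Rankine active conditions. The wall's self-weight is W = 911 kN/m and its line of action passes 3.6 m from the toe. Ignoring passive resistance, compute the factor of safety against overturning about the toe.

3.52

K_a = tan²(45° − 36.8°/2) = 0.2508.
P_a = ½K_aγH² = 0.5×0.2508×19.8×10.4² = 268.5 kN/m, acting at H/3 = 3.467 m above the base.
Overturning moment M_o = P_a × H/3 = 268.5 × 3.467 = 930.8.
Resisting moment M_r = W × 3.6 = 911 × 3.6 = 3280.
FS_overturning = M_r/M_o = 3280/930.8 = 3.523.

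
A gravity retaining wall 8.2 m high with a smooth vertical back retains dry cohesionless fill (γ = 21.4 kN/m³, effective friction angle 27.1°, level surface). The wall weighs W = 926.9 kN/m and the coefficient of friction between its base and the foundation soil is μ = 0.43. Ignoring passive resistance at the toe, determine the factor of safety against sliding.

1.48

K_a = tan²(45° − 27.1°/2) = 0.3741.
P_a = ½K_aγH² = 0.5×0.3741×21.4×8.2² = 269.1 kN/m, acting at H/3 = 2.733 m above the base.
FS_sliding = μW / P_a = 0.43×926.9 / 269.1 = 1.481.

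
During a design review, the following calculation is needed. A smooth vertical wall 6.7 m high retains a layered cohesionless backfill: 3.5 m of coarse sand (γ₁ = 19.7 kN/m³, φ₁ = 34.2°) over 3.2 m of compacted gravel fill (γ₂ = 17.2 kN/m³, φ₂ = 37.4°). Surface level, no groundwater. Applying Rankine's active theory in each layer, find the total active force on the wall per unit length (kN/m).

K_a1 = tan²(45°−34.2°/2) = 0.2803; K_a2 = tan²(45°−37.4°/2) = 0.2443.
Layer 1: σ at base = K_a1 γ₁ h₁ = 19.33 kPa; P₁ = ½×19.33×3.5 = 33.83.
Layer 2: σ_v at top = γ₁h₁ = 68.95; σ_h top = K_a2×68.95 = 16.84; σ_h base = K_a2×(68.95+17.2×3.2) = 30.29.
P₂ = ½(16.84+30.29)×3.2 = 75.41. Total P_a = 33.83+75.41 = 109.2 kN/m.

109 kN/m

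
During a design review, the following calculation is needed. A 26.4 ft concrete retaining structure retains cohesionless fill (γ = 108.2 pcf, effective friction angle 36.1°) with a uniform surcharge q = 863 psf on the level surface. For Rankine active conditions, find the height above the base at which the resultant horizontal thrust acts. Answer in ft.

K_a = 0.2585.
Triangular part P₁ = ½K_aγH² = 9747 at H/3 = 8.800 ft; rectangular part P₂ = K_a q H = 5889 at H/2 = 13.20 ft.
ȳ = (P₁·8.800 + P₂·13.20)/(P₁+P₂) = 10.46 ft.

10.5 ft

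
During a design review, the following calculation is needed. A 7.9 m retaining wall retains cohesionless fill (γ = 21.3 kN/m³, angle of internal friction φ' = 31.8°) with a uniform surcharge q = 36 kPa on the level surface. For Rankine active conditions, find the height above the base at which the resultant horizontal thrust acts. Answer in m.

3.03 m

K_a = 0.3098.
Triangular part P₁ = ½K_aγH² = 205.9 at H/3 = 2.633 m; rectangular part P₂ = K_a q H = 88.11 at H/2 = 3.950 m.
ȳ = (P₁·2.633 + P₂·3.950)/(P₁+P₂) = 3.028 m.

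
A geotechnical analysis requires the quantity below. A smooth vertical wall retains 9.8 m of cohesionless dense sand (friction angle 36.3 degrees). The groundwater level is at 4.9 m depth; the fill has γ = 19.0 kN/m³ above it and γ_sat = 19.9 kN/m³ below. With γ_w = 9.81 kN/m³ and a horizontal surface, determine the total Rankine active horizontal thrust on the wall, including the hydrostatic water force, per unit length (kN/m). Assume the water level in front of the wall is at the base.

324 kN/m

K_a = tan²(45° − φ/2) = 0.2563.
γ' = 19.9 − 9.81 = 10.09 kN/m³. Depth below WT = 4.9 m.
σ'_h at WT = K_a γ d_w = 23.86 kPa; at base = 23.86 + K_a γ' × 4.9 = 36.53 kPa.
P₁ (0–4.9 m) = ½×23.86×4.9 = 58.45. P₂ (4.9–9.8 m) = ½(23.86+36.53)×4.9 = 148.0.
P_w = ½ γ_w h₂² = 0.5×9.81×4.9² = 117.8. Total = 58.45+148.0+117.8 = 324.2 kN/m.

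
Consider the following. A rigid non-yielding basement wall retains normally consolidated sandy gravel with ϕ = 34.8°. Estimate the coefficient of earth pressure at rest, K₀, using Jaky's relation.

0.429

K₀ = 1 − sin φ' = 1 − sin 34.8° = 0.4293.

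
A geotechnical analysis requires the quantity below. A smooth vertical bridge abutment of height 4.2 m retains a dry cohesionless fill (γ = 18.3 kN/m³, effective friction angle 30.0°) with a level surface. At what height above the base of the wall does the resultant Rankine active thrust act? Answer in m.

1.40 m

K_a = 0.3333.
The pressure distribution is triangular, so the resultant acts at H/3 above the base = 4.2/3 = 1.400 m.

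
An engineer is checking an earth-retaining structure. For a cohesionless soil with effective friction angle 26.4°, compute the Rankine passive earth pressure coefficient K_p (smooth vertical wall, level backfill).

2.60

K_p = (1 + sin φ)/(1 − sin φ) = tan²(45° + 26.4°/2) = 2.601.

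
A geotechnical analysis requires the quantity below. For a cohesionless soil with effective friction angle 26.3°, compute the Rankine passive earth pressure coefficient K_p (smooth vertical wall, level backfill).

K_p = (1 + sin φ)/(1 − sin φ) = tan²(45° + 26.3°/2) = 2.591.

2.59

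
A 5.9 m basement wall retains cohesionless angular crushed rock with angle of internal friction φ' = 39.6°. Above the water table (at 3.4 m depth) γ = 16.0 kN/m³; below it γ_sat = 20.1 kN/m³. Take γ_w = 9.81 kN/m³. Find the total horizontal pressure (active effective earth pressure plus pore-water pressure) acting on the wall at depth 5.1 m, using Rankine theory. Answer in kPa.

K_a = (1 − sin φ)/(1 + sin φ) = 0.2214.
γ' = 20.1 − 9.81 = 10.29 kN/m³.
Effective vertical stress at 5.1 m: σ'_v = 16.0×3.4 + 10.29×1.70 = 71.89 kPa.
σ'_h = K_a σ'_v = 0.2214 × 71.89 = 15.92 kPa; u = γ_w × 1.70 = 16.68 kPa.
Total σ_h = 15.92 + 16.68 = 32.60 kPa.

32.6 kPa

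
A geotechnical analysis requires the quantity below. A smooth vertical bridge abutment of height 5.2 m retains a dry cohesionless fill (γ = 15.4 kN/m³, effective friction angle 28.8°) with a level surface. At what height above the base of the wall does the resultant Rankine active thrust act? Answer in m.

1.73 m

K_a = 0.3498.
The pressure distribution is triangular, so the resultant acts at H/3 above the base = 5.2/3 = 1.733 m.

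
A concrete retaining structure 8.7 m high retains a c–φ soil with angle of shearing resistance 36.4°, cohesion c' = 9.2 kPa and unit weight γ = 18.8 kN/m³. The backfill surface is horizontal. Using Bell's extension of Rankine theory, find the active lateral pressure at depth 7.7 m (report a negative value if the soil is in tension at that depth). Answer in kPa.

27.6 kPa

K_a = (1 − sin φ)/(1 + sin φ) = 0.2552.
σ_a = K_a γ z − 2c√K_a = 0.2552×18.8×7.7 − 2×9.2×0.5051 = 27.64 kPa.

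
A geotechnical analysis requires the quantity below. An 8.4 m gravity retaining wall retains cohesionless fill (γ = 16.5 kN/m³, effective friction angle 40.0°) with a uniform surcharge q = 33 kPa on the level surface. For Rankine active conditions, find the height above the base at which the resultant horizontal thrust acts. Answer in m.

3.25 m

K_a = 0.2174.
Triangular part P₁ = ½K_aγH² = 126.6 at H/3 = 2.800 m; rectangular part P₂ = K_a q H = 60.28 at H/2 = 4.200 m.
ȳ = (P₁·2.800 + P₂·4.200)/(P₁+P₂) = 3.252 m.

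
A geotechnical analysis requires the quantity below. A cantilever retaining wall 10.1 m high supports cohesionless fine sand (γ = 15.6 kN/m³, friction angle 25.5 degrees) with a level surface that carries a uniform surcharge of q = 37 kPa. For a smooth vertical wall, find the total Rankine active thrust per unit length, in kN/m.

K_a = tan²(45° − φ/2) = 0.3981.
Soil triangle: ½ K_a γ H² = 0.5×0.3981×15.6×10.1² = 316.8 kN/m.
Surcharge rectangle: K_a q H = 0.3981×37×10.1 = 148.8 kN/m.
Total = 316.8 + 148.8 = 465.5 kN/m.

466 kN/m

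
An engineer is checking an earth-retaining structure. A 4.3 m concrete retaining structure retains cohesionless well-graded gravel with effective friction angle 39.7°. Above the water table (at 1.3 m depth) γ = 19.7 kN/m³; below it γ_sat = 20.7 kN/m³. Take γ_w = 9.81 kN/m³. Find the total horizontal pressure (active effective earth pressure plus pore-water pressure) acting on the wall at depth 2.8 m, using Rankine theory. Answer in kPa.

K_a = (1 − sin φ)/(1 + sin φ) = 0.2204.
γ' = 20.7 − 9.81 = 10.89 kN/m³.
Effective vertical stress at 2.8 m: σ'_v = 19.7×1.3 + 10.89×1.50 = 41.94 kPa.
σ'_h = K_a σ'_v = 0.2204 × 41.94 = 9.246 kPa; u = γ_w × 1.50 = 14.71 kPa.
Total σ_h = 9.246 + 14.71 = 23.96 kPa.

24.0 kPa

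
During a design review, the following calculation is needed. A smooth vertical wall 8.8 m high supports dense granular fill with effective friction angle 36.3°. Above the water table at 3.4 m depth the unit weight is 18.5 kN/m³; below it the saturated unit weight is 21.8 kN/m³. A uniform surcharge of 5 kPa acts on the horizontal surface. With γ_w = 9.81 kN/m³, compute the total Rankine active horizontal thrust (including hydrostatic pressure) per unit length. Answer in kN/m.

K_a = tan²(45° − φ/2) = 0.2563.
γ' = 21.8 − 9.81 = 11.99 kN/m³. h₂ = H − d_w = 5.4 m.
σ'_h: at surface K_a·q = 1.281; at WT K_a(q+γd_w) = 17.40; at base K_a(q+γd_w+γ'h₂) = 33.99 kPa.
P₁ = ½(1.281+17.40)×3.4 = 31.76; P₂ = ½(17.40+33.99)×5.4 = 138.8; P_w = ½γ_w h₂² = 143.0.
Total = 31.76+138.8+143.0 = 313.6 kN/m.

314 kN/m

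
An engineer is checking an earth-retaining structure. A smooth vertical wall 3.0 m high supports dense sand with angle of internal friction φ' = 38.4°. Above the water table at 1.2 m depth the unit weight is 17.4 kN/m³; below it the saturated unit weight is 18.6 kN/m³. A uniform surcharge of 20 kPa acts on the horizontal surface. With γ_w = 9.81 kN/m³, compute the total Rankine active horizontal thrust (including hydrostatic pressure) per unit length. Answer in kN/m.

45.0 kN/m

K_a = tan²(45° − φ/2) = 0.2337.
γ' = 18.6 − 9.81 = 8.790 kN/m³. h₂ = H − d_w = 1.8 m.
σ'_h: at surface K_a·q = 4.674; at WT K_a(q+γd_w) = 9.553; at base K_a(q+γd_w+γ'h₂) = 13.25 kPa.
P₁ = ½(4.674+9.553)×1.2 = 8.536; P₂ = ½(9.553+13.25)×1.8 = 20.52; P_w = ½γ_w h₂² = 15.89.
Total = 8.536+20.52+15.89 = 44.95 kN/m.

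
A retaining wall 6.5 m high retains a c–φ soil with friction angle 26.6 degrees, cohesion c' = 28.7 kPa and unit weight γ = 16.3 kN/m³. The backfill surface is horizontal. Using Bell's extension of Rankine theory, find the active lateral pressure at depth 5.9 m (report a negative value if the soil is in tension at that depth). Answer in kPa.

1.23 kPa

K_a = (1 − sin φ)/(1 + sin φ) = 0.3814.
σ_a = K_a γ z − 2c√K_a = 0.3814×16.3×5.9 − 2×28.7×0.6176 = 1.233 kPa.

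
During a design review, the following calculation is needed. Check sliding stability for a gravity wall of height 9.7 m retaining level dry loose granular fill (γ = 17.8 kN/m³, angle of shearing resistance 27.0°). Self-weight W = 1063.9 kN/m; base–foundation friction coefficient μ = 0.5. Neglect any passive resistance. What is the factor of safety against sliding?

1.69

K_a = tan²(45° − 27.0°/2) = 0.3755.
P_a = ½K_aγH² = 0.5×0.3755×17.8×9.7² = 314.5 kN/m, acting at H/3 = 3.233 m above the base.
FS_sliding = μW / P_a = 0.5×1063.9 / 314.5 = 1.692.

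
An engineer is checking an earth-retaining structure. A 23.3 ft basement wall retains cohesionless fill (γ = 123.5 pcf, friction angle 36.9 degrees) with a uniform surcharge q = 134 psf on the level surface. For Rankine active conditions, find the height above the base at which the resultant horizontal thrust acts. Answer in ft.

K_a = 0.2497.
Triangular part P₁ = ½K_aγH² = 8370 at H/3 = 7.767 ft; rectangular part P₂ = K_a q H = 779.5 at H/2 = 11.65 ft.
ȳ = (P₁·7.767 + P₂·11.65)/(P₁+P₂) = 8.098 ft.

8.10 ft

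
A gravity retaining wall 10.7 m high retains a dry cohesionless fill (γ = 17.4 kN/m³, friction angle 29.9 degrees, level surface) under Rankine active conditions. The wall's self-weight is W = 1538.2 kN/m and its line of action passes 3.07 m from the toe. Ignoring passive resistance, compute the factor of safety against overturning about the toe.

3.97

K_a = tan²(45° − 29.9°/2) = 0.3347.
P_a = ½K_aγH² = 0.5×0.3347×17.4×10.7² = 333.4 kN/m, acting at H/3 = 3.567 m above the base.
Overturning moment M_o = P_a × H/3 = 333.4 × 3.567 = 1189.
Resisting moment M_r = W × 3.07 = 1538.2 × 3.07 = 4722.
FS_overturning = M_r/M_o = 4722/1189 = 3.972.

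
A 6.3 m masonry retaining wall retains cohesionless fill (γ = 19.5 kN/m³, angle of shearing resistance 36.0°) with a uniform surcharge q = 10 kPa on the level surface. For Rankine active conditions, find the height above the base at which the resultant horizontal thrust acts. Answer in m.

K_a = 0.2596.
Triangular part P₁ = ½K_aγH² = 100.5 at H/3 = 2.100 m; rectangular part P₂ = K_a q H = 16.36 at H/2 = 3.150 m.
ȳ = (P₁·2.100 + P₂·3.150)/(P₁+P₂) = 2.247 m.

2.25 m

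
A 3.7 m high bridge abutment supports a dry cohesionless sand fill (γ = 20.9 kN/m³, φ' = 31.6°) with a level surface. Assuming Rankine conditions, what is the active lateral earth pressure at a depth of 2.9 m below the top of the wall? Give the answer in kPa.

18.9 kPa

K_a = (1 − sin φ)/(1 + sin φ) = 0.3123.
σ_h = K_a γ z = 0.3123 × 20.9 × 2.9 = 18.93 kPa.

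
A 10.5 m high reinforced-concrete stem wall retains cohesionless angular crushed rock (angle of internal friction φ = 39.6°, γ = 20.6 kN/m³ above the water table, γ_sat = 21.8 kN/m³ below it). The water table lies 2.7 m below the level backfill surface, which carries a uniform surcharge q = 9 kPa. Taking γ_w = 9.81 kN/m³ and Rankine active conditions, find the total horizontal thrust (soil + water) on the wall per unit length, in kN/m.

K_a = tan²(45° − φ/2) = 0.2214.
γ' = 21.8 − 9.81 = 11.99 kN/m³. h₂ = H − d_w = 7.8 m.
σ'_h: at surface K_a·q = 1.993; at WT K_a(q+γd_w) = 14.31; at base K_a(q+γd_w+γ'h₂) = 35.02 kPa.
P₁ = ½(1.993+14.31)×2.7 = 22.01; P₂ = ½(14.31+35.02)×7.8 = 192.4; P_w = ½γ_w h₂² = 298.4.
Total = 22.01+192.4+298.4 = 512.8 kN/m.

513 kN/m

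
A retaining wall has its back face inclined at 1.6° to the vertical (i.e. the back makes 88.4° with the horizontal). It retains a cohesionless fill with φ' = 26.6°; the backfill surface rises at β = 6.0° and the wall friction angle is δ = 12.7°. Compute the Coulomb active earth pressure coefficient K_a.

0.387

K_a = sin²(α+φ) / [sin²α · sin(α−δ) · (1 + √{sin(φ+δ)sin(φ−β) / (sin(α−δ)sin(α+β))})²].
With α = 88.4°, φ = 26.6°, δ = 12.7°, β = 6.0°: K_a = 0.3872.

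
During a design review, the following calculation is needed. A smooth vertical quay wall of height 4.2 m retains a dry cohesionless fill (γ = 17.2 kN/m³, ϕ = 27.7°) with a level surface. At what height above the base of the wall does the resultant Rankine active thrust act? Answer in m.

1.40 m

K_a = 0.3653.
The pressure distribution is triangular, so the resultant acts at H/3 above the base = 4.2/3 = 1.400 m.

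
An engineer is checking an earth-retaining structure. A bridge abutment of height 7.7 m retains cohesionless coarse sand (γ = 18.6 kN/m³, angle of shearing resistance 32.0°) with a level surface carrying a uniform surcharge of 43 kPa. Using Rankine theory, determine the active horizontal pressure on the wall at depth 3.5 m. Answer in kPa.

33.2 kPa

K_a = (1 − sin φ)/(1 + sin φ) = 0.3073.
σ_v = γz + q = 18.6 × 3.5 + 43 = 108.1 kPa.
σ_h = K_a σ_v = 0.3073 × 108.1 = 33.21 kPa.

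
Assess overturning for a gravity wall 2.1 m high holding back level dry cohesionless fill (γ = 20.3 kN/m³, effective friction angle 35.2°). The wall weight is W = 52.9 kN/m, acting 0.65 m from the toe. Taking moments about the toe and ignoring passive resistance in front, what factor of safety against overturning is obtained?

K_a = tan²(45° − 35.2°/2) = 0.2687.
P_a = ½K_aγH² = 0.5×0.2687×20.3×2.1² = 12.03 kN/m, acting at H/3 = 0.7000 m above the base.
Overturning moment M_o = P_a × H/3 = 12.03 × 0.7000 = 8.419.
Resisting moment M_r = W × 0.65 = 52.9 × 0.65 = 34.38.
FS_overturning = M_r/M_o = 34.38/8.419 = 4.084.

4.08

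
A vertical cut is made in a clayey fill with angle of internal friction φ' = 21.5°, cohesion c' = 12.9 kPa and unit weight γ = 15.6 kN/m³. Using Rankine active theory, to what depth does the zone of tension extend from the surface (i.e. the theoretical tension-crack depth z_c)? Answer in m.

2.43 m

K_a = tan²(45° − 21.5°/2) = 0.4636; √K_a = 0.6809.
The active pressure is zero where K_a γ z = 2c√K_a, so z_c = 2c/(γ√K_a) = 2×12.9/(15.6×0.6809) = 2.429 m.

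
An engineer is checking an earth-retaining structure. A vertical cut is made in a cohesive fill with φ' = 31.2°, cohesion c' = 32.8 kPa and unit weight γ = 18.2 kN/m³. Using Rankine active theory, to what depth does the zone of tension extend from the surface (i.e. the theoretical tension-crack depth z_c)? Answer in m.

K_a = tan²(45° − 31.2°/2) = 0.3175; √K_a = 0.5635.
The active pressure is zero where K_a γ z = 2c√K_a, so z_c = 2c/(γ√K_a) = 2×32.8/(18.2×0.5635) = 6.397 m.

6.40 m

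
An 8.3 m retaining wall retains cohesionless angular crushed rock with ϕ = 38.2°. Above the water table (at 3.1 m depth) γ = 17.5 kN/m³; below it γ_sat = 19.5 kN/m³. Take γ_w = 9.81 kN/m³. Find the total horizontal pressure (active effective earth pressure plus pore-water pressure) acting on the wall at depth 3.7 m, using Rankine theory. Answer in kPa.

20.0 kPa

K_a = (1 − sin φ)/(1 + sin φ) = 0.2358.
γ' = 19.5 − 9.81 = 9.690 kN/m³.
Effective vertical stress at 3.7 m: σ'_v = 17.5×3.1 + 9.690×0.600 = 60.06 kPa.
σ'_h = K_a σ'_v = 0.2358 × 60.06 = 14.16 kPa; u = γ_w × 0.600 = 5.886 kPa.
Total σ_h = 14.16 + 5.886 = 20.05 kPa.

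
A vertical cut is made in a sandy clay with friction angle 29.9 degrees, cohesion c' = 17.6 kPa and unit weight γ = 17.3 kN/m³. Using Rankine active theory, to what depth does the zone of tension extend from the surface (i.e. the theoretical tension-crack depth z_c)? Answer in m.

3.52 m

K_a = tan²(45° − 29.9°/2) = 0.3347; √K_a = 0.5785.
The active pressure is zero where K_a γ z = 2c√K_a, so z_c = 2c/(γ√K_a) = 2×17.6/(17.3×0.5785) = 3.517 m.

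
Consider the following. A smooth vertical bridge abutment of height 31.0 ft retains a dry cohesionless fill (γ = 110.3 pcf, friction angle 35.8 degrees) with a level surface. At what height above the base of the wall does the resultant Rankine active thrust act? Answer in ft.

K_a = 0.2619.
The pressure distribution is triangular, so the resultant acts at H/3 above the base = 31.0/3 = 10.33 ft.

10.3 ft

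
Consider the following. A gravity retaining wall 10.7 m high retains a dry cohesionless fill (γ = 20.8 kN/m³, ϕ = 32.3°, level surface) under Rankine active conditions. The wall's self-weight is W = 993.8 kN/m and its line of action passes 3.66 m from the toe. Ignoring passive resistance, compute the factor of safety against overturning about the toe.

K_a = tan²(45° − 32.3°/2) = 0.3035.
P_a = ½K_aγH² = 0.5×0.3035×20.8×10.7² = 361.4 kN/m, acting at H/3 = 3.567 m above the base.
Overturning moment M_o = P_a × H/3 = 361.4 × 3.567 = 1289.
Resisting moment M_r = W × 3.66 = 993.8 × 3.66 = 3637.
FS_overturning = M_r/M_o = 3637/1289 = 2.822.

2.82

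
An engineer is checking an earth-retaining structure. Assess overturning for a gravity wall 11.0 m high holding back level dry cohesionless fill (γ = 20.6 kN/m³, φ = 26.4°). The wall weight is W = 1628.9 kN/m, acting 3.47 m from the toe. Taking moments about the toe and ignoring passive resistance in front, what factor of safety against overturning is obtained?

3.22

K_a = tan²(45° − 26.4°/2) = 0.3844.
P_a = ½K_aγH² = 0.5×0.3844×20.6×11.0² = 479.1 kN/m, acting at H/3 = 3.667 m above the base.
Overturning moment M_o = P_a × H/3 = 479.1 × 3.667 = 1757.
Resisting moment M_r = W × 3.47 = 1628.9 × 3.47 = 5652.
FS_overturning = M_r/M_o = 5652/1757 = 3.217.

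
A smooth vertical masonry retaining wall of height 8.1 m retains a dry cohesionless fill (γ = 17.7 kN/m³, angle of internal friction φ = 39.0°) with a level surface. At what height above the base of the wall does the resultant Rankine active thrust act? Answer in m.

2.70 m

K_a = 0.2275.
The pressure distribution is triangular, so the resultant acts at H/3 above the base = 8.1/3 = 2.700 m.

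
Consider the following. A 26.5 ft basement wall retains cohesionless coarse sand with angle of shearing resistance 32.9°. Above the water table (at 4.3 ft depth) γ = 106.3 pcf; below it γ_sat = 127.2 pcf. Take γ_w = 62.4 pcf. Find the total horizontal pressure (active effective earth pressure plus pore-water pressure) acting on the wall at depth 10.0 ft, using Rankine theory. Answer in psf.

K_a = (1 − sin φ)/(1 + sin φ) = 0.2960.
γ' = 127.2 − 62.4 = 64.80 pcf.
Effective vertical stress at 10.0 ft: σ'_v = 106.3×4.3 + 64.80×5.70 = 826.5 psf.
σ'_h = K_a σ'_v = 0.2960 × 826.5 = 244.7 psf; u = γ_w × 5.70 = 355.7 psf.
Total σ_h = 244.7 + 355.7 = 600.3 psf.

600 psf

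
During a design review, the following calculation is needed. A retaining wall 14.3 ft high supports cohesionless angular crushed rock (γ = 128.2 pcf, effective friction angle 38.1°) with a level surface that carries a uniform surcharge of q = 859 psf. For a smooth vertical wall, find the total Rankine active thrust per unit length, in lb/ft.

6010 lb/ft

K_a = tan²(45° − φ/2) = 0.2368.
Soil triangle: ½ K_a γ H² = 0.5×0.2368×128.2×14.3² = 3104 lb/ft.
Surcharge rectangle: K_a q H = 0.2368×859×14.3 = 2909 lb/ft.
Total = 3104 + 2909 = 6013 lb/ft.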